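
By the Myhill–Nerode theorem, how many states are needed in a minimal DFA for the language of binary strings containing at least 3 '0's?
By Myhill–Nerode, count the distinguishable equivalence classes: 4 classes — having seen 0, 1, 2, or ≥3 copies of '0'; any two classes i < j (j ≤ 3) are distinguished by the string 0^(3−j), which takes class j to 3 copies (accepted) but leaves class i below 3 (rejected).
4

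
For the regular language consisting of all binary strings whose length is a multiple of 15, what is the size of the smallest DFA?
By Myhill–Nerode, count the distinguishable equivalence classes: 15 classes — one per residue of the length mod 15; class i is distinguished from class j by any string of length (15 − i) mod 15.
15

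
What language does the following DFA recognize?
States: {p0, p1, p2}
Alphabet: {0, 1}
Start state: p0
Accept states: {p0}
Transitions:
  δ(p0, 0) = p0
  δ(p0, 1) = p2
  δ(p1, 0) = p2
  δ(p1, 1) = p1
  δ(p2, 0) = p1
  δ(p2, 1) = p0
Testing a few strings:
  '100' → reject
  '010' → reject
  '101' → reject
  '1' → reject
State roles: p0=value ≡ 0 (mod 3); p1=value ≡ 2 (mod 3); p2=value ≡ 1 (mod 3)
All binary strings representing a multiple of 3 (read in base 2; leading zeros allowed and ε counts as 0)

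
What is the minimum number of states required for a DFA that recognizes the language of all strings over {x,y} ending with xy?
By Myhill–Nerode, count the distinguishable equivalence classes: 3 classes — one per longest suffix of the input that is a prefix of 'xy' (lengths 0 through 2); only the length-2 class is accepting.
3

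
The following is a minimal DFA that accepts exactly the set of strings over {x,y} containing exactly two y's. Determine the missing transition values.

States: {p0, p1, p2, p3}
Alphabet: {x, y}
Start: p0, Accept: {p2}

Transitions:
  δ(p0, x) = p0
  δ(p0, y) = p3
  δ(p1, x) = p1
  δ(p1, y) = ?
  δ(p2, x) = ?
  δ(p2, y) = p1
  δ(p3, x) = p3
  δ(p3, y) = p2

From the language and accept set, identify what each state tracks — p0: zero y's; p1: ≥ three y's (dead); p2: two y's; p3: one y.
Each missing δ(q, a) is the state matching the new tracked value after reading a.
δ(p1, y) = p1; δ(p2, x) = p2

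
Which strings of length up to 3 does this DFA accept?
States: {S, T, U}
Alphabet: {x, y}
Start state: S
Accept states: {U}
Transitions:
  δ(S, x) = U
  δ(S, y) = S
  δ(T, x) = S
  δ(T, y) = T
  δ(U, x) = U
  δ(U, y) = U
x, xx, xy, yx, xxx, xxy, xyx, xyy, yxx, yxy, yyx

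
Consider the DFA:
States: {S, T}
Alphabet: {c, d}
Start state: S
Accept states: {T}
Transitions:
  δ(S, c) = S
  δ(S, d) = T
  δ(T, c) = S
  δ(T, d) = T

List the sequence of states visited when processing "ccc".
read 'c': S → S
  read 'c': S → S
  read 'c': S → S
S -> S -> S -> S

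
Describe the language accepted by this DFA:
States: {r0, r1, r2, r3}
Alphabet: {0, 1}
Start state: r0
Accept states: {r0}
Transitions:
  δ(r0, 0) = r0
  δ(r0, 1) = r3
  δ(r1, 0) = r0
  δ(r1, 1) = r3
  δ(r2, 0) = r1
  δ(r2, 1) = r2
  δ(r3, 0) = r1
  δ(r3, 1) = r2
Testing a few strings:
  '0110' → reject
  '01' → reject
  '1' → reject
  '00' → accept
State roles: r0=value ≡ 0 (mod 4); r1=value ≡ 2 (mod 4); r2=value ≡ 3 (mod 4); r3=value ≡ 1 (mod 4)
All binary strings representing a multiple of 4 (read in base 2; leading zeros allowed and ε counts as 0)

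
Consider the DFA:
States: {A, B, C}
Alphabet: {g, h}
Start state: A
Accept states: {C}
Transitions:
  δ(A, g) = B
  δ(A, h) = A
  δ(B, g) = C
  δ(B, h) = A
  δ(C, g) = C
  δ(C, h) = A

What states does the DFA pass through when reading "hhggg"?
read 'h': A → A
  read 'h': A → A
  read 'g': A → B
  read 'g': B → C
  read 'g': C → C
A -> A -> A -> B -> C -> C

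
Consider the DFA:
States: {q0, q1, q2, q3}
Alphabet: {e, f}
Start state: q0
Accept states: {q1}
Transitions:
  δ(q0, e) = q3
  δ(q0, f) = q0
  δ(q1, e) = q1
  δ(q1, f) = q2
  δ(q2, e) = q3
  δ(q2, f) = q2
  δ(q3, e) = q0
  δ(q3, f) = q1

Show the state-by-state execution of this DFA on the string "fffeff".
read 'f': q0 → q0
  read 'f': q0 → q0
  read 'f': q0 → q0
  read 'e': q0 → q3
  read 'f': q3 → q1
  read 'f': q1 → q2
q0 -> q0 -> q0 -> q0 -> q3 -> q1 -> q2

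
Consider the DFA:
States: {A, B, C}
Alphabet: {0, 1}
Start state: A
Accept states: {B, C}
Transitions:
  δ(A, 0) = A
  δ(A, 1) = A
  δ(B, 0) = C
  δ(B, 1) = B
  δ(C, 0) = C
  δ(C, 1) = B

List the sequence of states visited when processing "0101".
read '0': A → A
  read '1': A → A
  read '0': A → A
  read '1': A → A
A -> A -> A -> A -> A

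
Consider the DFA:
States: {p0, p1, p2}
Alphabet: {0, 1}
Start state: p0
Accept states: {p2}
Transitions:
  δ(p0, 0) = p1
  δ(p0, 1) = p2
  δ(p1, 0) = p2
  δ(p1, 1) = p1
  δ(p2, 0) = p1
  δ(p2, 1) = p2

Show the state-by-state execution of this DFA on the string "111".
read '1': p0 → p2
  read '1': p2 → p2
  read '1': p2 → p2
p0 -> p2 -> p2 -> p2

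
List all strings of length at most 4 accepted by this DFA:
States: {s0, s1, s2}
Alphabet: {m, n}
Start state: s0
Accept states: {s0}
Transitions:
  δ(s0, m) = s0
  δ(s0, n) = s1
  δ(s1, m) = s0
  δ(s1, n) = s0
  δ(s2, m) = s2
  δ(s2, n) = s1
ε, m, mm, nm, nn, mmm, mnm, mnn, nmm, nnm, mmmm, mmnm, mmnn, mnmm, mnnm, nmmm, nmnm, nmnn, nnmm, nnnm, nnnn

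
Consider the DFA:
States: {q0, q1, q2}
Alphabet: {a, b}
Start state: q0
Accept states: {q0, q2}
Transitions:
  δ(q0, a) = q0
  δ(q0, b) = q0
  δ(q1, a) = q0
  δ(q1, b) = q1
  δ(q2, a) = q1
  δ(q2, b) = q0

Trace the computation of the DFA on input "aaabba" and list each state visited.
read 'a': q0 → q0
  read 'a': q0 → q0
  read 'a': q0 → q0
  read 'b': q0 → q0
  read 'b': q0 → q0
  read 'a': q0 → q0
q0 -> q0 -> q0 -> q0 -> q0 -> q0 -> q0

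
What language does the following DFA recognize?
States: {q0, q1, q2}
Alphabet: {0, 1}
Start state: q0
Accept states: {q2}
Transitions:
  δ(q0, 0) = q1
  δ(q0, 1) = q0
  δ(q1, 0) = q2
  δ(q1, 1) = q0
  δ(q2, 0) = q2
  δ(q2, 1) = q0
Testing a few strings:
  '101' → reject
  '110' → reject
  '1111' → reject
  '10' → reject
State roles: q0=last symbol not 0; q1=one trailing 0; q2=two trailing 0's
All binary strings ending with 00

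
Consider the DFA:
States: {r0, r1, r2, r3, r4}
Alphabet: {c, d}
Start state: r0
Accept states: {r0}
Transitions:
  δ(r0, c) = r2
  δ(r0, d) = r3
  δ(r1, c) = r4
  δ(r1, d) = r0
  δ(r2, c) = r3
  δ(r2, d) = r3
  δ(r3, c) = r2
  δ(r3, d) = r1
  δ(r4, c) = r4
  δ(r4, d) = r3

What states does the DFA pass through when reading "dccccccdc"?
read 'd': r0 → r3
  read 'c': r3 → r2
  read 'c': r2 → r3
  read 'c': r3 → r2
  read 'c': r2 → r3
  read 'c': r3 → r2
  read 'c': r2 → r3
  read 'd': r3 → r1
  read 'c': r1 → r4
r0 -> r3 -> r2 -> r3 -> r2 -> r3 -> r2 -> r3 -> r1 -> r4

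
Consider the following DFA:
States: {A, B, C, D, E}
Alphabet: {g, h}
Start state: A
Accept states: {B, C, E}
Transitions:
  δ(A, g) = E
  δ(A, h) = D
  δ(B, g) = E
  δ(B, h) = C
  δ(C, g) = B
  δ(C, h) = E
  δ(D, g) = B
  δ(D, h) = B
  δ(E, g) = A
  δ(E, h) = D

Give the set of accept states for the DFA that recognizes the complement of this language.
Complement accept states = All states \ Original accept states
= {A, B, C, D, E} \ {B, C, E}
{A, D}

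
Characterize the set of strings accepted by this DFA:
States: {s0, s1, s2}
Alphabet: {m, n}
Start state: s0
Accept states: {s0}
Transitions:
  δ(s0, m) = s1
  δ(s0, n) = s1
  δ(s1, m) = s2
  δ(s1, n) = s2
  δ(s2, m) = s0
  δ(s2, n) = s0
Testing a few strings:
  'nm' → reject
  'mmnn' → reject
  'mn' → reject
  'nmn' → accept
State roles: s0=length ≡ 0 (mod 3); s1=length ≡ 1 (mod 3); s2=length ≡ 2 (mod 3)
All strings over {m,n} whose length is a multiple of 3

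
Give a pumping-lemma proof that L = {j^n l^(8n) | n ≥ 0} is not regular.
Assume L is regular with pumping length p. Idea: pumping the j-block breaks the 1:8 ratio.
Choose s = j^p l^(8p) (length 9p ≥ p). By the pumping lemma, s = xyz with |xy| ≤ p, |y| > 0, so y = j^k with k ≥ 1. Then xy²z = j^(p+k) l^(8p). For this to be in L we would need 8p = 8(p+k), i.e. 8k = 0, contradicting k ≥ 1. So xy²z ∉ L.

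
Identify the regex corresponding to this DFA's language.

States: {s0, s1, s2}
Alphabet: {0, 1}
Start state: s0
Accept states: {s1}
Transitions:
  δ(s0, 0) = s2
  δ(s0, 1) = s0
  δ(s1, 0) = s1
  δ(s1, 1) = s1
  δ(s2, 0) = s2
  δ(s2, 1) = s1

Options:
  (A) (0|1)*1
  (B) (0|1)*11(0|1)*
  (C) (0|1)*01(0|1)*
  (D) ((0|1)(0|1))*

Check each option against the DFA on short strings; one disagreement eliminates an option:
  (A) (0|1)*1: on '1' the DFA goes s0 → s0 and rejects (s0 ∉ Accept), but the regex matches it → eliminate
  (B) (0|1)*11(0|1)*: on '01' the DFA goes s0 → s2 → s1 and accepts (s1 ∈ Accept), but the regex does not match it → eliminate
  (C) (0|1)*01(0|1)*: agrees with the DFA on every string of length ≤ 6
  (D) ((0|1)(0|1))*: on ε the DFA stays in s0 and rejects (s0 ∉ Accept), but the regex matches it → eliminate
Only (C) is consistent with the DFA.
(C) (0|1)*01(0|1)*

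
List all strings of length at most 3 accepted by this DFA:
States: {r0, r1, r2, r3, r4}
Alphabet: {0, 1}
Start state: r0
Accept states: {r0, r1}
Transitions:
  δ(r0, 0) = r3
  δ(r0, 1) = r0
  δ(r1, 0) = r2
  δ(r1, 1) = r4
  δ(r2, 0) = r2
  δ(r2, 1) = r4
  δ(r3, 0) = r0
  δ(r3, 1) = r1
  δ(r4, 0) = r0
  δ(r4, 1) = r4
ε, 1, 00, 01, 11, 001, 100, 101, 111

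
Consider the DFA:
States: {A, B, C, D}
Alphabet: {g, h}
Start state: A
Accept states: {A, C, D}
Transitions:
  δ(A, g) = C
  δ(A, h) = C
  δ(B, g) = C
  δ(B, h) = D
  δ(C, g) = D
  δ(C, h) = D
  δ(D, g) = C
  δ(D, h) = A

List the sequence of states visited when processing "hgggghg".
read 'h': A → C
  read 'g': C → D
  read 'g': D → C
  read 'g': C → D
  read 'g': D → C
  read 'h': C → D
  read 'g': D → C
A -> C -> D -> C -> D -> C -> D -> C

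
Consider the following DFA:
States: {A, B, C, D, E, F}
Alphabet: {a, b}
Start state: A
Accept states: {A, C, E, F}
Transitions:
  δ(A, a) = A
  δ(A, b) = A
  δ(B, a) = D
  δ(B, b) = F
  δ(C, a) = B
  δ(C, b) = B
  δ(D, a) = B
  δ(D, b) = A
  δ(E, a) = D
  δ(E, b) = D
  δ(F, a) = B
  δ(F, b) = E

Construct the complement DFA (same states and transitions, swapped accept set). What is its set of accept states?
Complement accept states = All states \ Original accept states
= {A, B, C, D, E, F} \ {A, C, E, F}
{B, D}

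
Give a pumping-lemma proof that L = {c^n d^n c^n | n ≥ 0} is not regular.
Assume L is regular with pumping length p. Idea: pumping the first c-block unbalances it against the other two.
Choose s = c^p d^p c^p ∈ L (|s| = 3p ≥ p). By the pumping lemma, s = xyz with |xy| ≤ p, |y| > 0, so y = c^k with k ≥ 1, inside the first c-block. Then xy²z = c^(p+k) d^p c^p. The first block has length p+k ≠ p, so the three block lengths are no longer equal and xy²z ∉ L.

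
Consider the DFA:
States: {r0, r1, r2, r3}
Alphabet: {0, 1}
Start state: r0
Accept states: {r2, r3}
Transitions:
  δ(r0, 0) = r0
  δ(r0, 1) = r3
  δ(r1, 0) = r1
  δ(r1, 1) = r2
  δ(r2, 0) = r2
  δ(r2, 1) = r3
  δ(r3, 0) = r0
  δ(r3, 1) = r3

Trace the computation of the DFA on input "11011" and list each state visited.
read '1': r0 → r3
  read '1': r3 → r3
  read '0': r3 → r0
  read '1': r0 → r3
  read '1': r3 → r3
r0 -> r3 -> r3 -> r0 -> r3 -> r3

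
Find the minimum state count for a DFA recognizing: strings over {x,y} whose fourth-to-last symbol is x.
By Myhill–Nerode, count the distinguishable equivalence classes: 2^4 = 16 classes — the DFA must remember the last 4 symbols read; every pair of distinct length-4 suffixes is distinguishable by some continuation.
16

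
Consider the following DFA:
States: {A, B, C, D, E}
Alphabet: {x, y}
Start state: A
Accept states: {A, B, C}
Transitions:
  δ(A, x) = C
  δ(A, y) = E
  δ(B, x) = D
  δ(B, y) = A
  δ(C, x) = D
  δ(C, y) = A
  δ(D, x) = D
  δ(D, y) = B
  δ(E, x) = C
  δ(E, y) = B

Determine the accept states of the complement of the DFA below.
Complement accept states = All states \ Original accept states
= {A, B, C, D, E} \ {A, B, C}
{D, E}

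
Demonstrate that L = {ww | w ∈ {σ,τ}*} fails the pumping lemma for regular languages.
Assume L is regular with pumping length p. Idea: pumping the leading σ-block breaks the equality of the two halves.
Choose s = σ^p τ σ^p τ ∈ L (with w = σ^p τ). |s| = 2p+2 ≥ p. By the pumping lemma, s = xyz with |xy| ≤ p, |y| > 0, so y = σ^k with k ≥ 1, in the first σ-block. Then xy²z = σ^(p+k) τ σ^p τ, of length 2p+2+k. If k is odd this length is odd, so it cannot be of the form ww. If k is even, each half has length p+1+k/2 ≤ p+k, so the first half lies entirely inside the leading σ-block and contains no τ, while the second half ends in τ; the halves differ. Either way xy²z ∉ L.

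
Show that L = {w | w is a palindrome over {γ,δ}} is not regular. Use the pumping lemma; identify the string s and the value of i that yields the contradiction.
Assume L is regular with pumping length p. Idea: pumping the leading γ-block breaks the symmetry.
Choose s = γ^p δ γ^p (a palindrome of length 2p+1 ≥ p). By the pumping lemma, s = xyz with |xy| ≤ p, |y| > 0, so y = γ^k with k > 0 (xy lies entirely in the first γ^p). Then xy²z = γ^(p+k) δ γ^p, which is not a palindrome since p+k ≠ p.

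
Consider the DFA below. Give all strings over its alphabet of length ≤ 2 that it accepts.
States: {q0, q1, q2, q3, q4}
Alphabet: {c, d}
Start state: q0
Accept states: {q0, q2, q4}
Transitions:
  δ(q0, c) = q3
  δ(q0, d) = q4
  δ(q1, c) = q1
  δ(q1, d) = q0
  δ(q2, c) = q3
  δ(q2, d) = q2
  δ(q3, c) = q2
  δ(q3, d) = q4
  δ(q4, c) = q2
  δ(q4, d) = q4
ε, d, cc, cd, dc, dd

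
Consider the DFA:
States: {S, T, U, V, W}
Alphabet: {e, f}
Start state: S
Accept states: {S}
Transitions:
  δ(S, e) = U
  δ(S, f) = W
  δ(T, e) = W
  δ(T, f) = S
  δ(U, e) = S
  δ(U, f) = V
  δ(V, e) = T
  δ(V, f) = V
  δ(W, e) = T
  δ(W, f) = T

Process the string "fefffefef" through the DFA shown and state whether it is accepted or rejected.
Processing string "fefffefef":
  S --f--> W
  W --e--> T
  T --f--> S
  S --f--> W
  W --f--> T
  T --e--> W
  W --f--> T
  T --e--> W
  W --f--> T
Final state: T
Accept states: {S}
No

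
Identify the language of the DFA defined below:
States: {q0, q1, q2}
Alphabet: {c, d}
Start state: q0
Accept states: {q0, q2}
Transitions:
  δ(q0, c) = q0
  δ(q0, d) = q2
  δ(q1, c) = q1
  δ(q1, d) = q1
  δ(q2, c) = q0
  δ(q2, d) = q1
Testing a few strings:
  'ccd' → accept
  'dd' → reject
  'd' → accept
  'dcdc' → accept
State roles: q0=last symbol not d (ok); q1=saw dd (dead); q2=last symbol d (ok)
All strings over {c,d} with no two consecutive d's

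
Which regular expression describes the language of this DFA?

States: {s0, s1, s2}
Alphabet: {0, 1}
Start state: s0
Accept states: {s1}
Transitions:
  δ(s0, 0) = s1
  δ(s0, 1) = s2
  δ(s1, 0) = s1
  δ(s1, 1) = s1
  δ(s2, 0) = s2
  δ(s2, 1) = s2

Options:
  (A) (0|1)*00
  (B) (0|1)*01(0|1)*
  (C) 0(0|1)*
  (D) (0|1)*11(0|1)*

Check each option against the DFA on short strings; one disagreement eliminates an option:
  (A) (0|1)*00: on '0' the DFA goes s0 → s1 and accepts (s1 ∈ Accept), but the regex does not match it → eliminate
  (B) (0|1)*01(0|1)*: on '0' the DFA goes s0 → s1 and accepts (s1 ∈ Accept), but the regex does not match it → eliminate
  (C) 0(0|1)*: agrees with the DFA on every string of length ≤ 6
  (D) (0|1)*11(0|1)*: on '0' the DFA goes s0 → s1 and accepts (s1 ∈ Accept), but the regex does not match it → eliminate
Only (C) is consistent with the DFA.
(C) 0(0|1)*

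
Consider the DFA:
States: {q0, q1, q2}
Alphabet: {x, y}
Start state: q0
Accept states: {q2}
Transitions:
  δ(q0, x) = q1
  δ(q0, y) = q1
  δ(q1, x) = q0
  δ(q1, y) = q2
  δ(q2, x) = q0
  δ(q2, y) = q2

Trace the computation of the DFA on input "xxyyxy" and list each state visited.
read 'x': q0 → q1
  read 'x': q1 → q0
  read 'y': q0 → q1
  read 'y': q1 → q2
  read 'x': q2 → q0
  read 'y': q0 → q1
q0 -> q1 -> q0 -> q1 -> q2 -> q0 -> q1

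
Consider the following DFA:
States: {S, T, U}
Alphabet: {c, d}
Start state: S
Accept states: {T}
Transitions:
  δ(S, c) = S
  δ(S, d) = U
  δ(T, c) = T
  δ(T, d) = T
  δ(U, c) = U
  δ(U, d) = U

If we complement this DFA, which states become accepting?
Complement accept states = All states \ Original accept states
= {S, T, U} \ {T}
{S, U}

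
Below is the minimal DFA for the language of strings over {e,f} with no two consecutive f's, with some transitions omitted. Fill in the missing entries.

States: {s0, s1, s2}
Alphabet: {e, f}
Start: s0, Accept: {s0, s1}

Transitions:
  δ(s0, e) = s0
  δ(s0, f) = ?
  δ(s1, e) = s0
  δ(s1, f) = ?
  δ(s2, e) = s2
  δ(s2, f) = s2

From the language and accept set, identify what each state tracks — s0: last symbol not f (ok); s1: last symbol f (ok); s2: saw ff (dead).
Each missing δ(q, a) is the state matching the new tracked value after reading a.
δ(s0, f) = s1; δ(s1, f) = s2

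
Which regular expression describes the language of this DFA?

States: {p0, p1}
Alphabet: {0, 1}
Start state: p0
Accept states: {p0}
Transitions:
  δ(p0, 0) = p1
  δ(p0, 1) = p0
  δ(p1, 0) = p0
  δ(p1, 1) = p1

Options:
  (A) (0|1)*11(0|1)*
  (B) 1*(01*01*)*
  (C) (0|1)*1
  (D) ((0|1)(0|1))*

Check each option against the DFA on short strings; one disagreement eliminates an option:
  (A) (0|1)*11(0|1)*: on ε the DFA stays in p0 and accepts (p0 ∈ Accept), but the regex does not match it → eliminate
  (B) 1*(01*01*)*: agrees with the DFA on every string of length ≤ 6
  (C) (0|1)*1: on ε the DFA stays in p0 and accepts (p0 ∈ Accept), but the regex does not match it → eliminate
  (D) ((0|1)(0|1))*: on '1' the DFA goes p0 → p0 and accepts (p0 ∈ Accept), but the regex does not match it → eliminate
Only (B) is consistent with the DFA.
(B) 1*(01*01*)*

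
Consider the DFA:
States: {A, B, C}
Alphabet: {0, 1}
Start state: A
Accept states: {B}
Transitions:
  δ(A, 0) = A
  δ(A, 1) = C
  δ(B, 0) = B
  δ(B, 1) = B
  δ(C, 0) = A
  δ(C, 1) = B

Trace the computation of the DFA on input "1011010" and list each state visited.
read '1': A → C
  read '0': C → A
  read '1': A → C
  read '1': C → B
  read '0': B → B
  read '1': B → B
  read '0': B → B
A -> C -> A -> C -> B -> B -> B -> B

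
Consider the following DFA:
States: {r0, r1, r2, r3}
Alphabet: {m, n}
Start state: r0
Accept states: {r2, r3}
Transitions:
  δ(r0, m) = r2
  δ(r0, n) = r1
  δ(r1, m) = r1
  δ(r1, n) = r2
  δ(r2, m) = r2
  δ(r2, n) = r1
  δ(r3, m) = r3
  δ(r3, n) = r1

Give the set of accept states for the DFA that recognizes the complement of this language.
Complement accept states = All states \ Original accept states
= {r0, r1, r2, r3} \ {r2, r3}
{r0, r1}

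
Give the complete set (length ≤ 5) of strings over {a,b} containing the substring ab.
ab, aab, aba, abb, bab, aaab, aaba, aabb, abaa, abab, abba, abbb, baab, baba, babb, bbab, aaaab, aaaba, aaabb, aabaa, aabab, aabba, aabbb, abaaa, abaab, ababa, ababb, abbaa, abbab, abbba, abbbb, baaab, baaba, baabb, babaa, babab, babba, babbb, bbaab, bbaba, bbabb, bbbab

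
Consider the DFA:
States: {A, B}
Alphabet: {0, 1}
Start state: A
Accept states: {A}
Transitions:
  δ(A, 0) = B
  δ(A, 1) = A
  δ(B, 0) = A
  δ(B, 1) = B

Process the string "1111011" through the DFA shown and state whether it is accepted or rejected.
Processing string "1111011":
  A --1--> A
  A --1--> A
  A --1--> A
  A --1--> A
  A --0--> B
  B --1--> B
  B --1--> B
Final state: B
Accept states: {A}
No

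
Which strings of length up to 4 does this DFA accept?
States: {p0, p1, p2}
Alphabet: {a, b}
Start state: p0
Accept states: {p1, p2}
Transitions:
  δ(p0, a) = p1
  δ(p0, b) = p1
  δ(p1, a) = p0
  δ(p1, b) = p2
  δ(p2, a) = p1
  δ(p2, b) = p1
a, b, ab, bb, aaa, aab, aba, abb, baa, bab, bba, bbb, aaab, aabb, abab, abbb, baab, babb, bbab, bbbb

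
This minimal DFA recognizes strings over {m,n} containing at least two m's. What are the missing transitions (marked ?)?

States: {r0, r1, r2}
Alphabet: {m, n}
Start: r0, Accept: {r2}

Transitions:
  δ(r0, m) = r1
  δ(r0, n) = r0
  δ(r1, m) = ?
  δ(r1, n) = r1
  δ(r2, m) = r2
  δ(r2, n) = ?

From the language and accept set, identify what each state tracks — r0: zero m's seen; r1: one m seen; r2: ≥ two m's seen.
Each missing δ(q, a) is the state matching the new tracked value after reading a.
δ(r1, m) = r2; δ(r2, n) = r2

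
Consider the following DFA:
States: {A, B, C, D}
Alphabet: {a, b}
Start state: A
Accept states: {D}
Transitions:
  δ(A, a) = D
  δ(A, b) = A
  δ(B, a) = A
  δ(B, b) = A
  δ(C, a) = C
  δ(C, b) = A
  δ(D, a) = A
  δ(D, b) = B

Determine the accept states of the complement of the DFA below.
Complement accept states = All states \ Original accept states
= {A, B, C, D} \ {D}
{A, B, C}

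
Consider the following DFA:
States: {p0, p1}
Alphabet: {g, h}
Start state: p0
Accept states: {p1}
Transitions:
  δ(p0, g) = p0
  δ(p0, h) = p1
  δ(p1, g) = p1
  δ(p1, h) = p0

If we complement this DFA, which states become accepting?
Complement accept states = All states \ Original accept states
= {p0, p1} \ {p1}
{p0}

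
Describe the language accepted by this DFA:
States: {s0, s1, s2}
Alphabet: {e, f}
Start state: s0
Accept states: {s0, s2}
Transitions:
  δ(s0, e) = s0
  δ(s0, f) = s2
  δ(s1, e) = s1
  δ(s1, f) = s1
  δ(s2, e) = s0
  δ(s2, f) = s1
Testing a few strings:
  'f' → accept
  'eeef' → accept
  'e' → accept
  'efe' → accept
State roles: s0=last symbol not f (ok); s1=saw ff (dead); s2=last symbol f (ok)
All strings over {e,f} with no two consecutive f's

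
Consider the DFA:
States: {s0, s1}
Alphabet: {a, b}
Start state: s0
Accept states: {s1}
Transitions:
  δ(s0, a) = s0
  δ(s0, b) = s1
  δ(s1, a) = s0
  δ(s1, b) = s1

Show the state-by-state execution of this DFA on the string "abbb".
read 'a': s0 → s0
  read 'b': s0 → s1
  read 'b': s1 → s1
  read 'b': s1 → s1
s0 -> s0 -> s1 -> s1 -> s1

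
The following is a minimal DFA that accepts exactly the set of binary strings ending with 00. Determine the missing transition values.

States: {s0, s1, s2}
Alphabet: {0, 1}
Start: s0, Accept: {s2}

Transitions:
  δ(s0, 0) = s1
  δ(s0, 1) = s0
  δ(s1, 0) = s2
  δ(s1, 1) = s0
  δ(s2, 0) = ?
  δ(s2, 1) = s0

From the language and accept set, identify what each state tracks — s0: last symbol not 0; s1: one trailing 0; s2: two trailing 0's.
Each missing δ(q, a) is the state matching the new tracked value after reading a.
δ(s2, 0) = s2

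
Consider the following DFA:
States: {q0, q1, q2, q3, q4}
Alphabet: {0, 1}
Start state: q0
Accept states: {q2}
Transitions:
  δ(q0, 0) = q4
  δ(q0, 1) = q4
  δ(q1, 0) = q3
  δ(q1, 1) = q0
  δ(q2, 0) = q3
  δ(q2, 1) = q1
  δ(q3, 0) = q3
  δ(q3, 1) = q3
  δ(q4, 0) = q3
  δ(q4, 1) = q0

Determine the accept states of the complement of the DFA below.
Complement accept states = All states \ Original accept states
= {q0, q1, q2, q3, q4} \ {q2}
{q0, q1, q3, q4}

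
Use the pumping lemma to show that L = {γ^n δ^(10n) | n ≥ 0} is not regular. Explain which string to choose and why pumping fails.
Assume L is regular with pumping length p. Idea: pumping the γ-block breaks the 1:10 ratio.
Choose s = γ^p δ^(10p) (length 11p ≥ p). By the pumping lemma, s = xyz with |xy| ≤ p, |y| > 0, so y = γ^k with k ≥ 1. Then xy²z = γ^(p+k) δ^(10p). For this to be in L we would need 10p = 10(p+k), i.e. 10k = 0, contradicting k ≥ 1. So xy²z ∉ L.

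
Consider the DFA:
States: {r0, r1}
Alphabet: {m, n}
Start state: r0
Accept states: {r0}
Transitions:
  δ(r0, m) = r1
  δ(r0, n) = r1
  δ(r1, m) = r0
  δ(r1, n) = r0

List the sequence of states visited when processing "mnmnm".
read 'm': r0 → r1
  read 'n': r1 → r0
  read 'm': r0 → r1
  read 'n': r1 → r0
  read 'm': r0 → r1
r0 -> r1 -> r0 -> r1 -> r0 -> r1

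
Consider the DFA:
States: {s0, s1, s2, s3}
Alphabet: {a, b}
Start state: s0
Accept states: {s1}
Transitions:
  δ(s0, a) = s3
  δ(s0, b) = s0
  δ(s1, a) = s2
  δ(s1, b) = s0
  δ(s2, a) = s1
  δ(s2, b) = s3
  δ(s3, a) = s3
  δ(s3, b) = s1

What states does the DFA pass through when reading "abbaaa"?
read 'a': s0 → s3
  read 'b': s3 → s1
  read 'b': s1 → s0
  read 'a': s0 → s3
  read 'a': s3 → s3
  read 'a': s3 → s3
s0 -> s3 -> s1 -> s0 -> s3 -> s3 -> s3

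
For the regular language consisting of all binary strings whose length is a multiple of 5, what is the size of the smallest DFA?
By Myhill–Nerode, count the distinguishable equivalence classes: 5 classes — one per residue of the length mod 5; class i is distinguished from class j by any string of length (5 − i) mod 5.
5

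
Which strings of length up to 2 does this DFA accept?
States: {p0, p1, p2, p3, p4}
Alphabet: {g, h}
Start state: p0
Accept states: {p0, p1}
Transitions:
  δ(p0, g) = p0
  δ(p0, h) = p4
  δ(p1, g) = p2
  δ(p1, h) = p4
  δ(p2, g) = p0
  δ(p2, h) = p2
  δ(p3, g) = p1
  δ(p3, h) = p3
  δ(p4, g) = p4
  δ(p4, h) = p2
ε, g, gg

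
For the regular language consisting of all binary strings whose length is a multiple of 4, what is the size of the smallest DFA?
By Myhill–Nerode, count the distinguishable equivalence classes: 4 classes — one per residue of the length mod 4; class i is distinguished from class j by any string of length (4 − i) mod 4.
4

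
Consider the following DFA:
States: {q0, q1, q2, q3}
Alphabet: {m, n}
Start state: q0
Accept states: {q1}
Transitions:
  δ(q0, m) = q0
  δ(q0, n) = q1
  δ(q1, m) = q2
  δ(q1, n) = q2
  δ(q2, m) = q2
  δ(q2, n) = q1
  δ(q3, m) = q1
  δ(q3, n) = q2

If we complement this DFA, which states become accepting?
Complement accept states = All states \ Original accept states
= {q0, q1, q2, q3} \ {q1}
{q0, q2, q3}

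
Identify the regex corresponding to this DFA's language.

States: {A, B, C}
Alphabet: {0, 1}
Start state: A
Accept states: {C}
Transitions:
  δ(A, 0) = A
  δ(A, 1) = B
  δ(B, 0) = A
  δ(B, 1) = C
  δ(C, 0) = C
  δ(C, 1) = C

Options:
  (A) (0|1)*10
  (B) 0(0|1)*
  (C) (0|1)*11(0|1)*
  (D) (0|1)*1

Check each option against the DFA on short strings; one disagreement eliminates an option:
  (A) (0|1)*10: on '10' the DFA goes A → B → A and rejects (A ∉ Accept), but the regex matches it → eliminate
  (B) 0(0|1)*: on '0' the DFA goes A → A and rejects (A ∉ Accept), but the regex matches it → eliminate
  (C) (0|1)*11(0|1)*: agrees with the DFA on every string of length ≤ 6
  (D) (0|1)*1: on '1' the DFA goes A → B and rejects (B ∉ Accept), but the regex matches it → eliminate
Only (C) is consistent with the DFA.
(C) (0|1)*11(0|1)*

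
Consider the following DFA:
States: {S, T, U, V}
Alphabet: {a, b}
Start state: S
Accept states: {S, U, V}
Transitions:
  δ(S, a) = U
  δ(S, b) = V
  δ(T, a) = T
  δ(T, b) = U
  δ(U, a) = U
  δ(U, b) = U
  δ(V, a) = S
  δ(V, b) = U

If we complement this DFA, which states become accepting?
Complement accept states = All states \ Original accept states
= {S, T, U, V} \ {S, U, V}
{T}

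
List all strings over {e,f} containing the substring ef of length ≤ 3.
ef, eef, efe, eff, fef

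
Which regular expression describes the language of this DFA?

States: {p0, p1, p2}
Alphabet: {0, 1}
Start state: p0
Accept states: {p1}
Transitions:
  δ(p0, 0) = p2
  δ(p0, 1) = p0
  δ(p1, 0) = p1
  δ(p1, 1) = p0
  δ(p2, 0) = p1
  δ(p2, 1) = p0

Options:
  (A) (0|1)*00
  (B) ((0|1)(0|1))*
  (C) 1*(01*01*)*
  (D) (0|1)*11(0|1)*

Check each option against the DFA on short strings; one disagreement eliminates an option:
  (A) (0|1)*00: agrees with the DFA on every string of length ≤ 6
  (B) ((0|1)(0|1))*: on ε the DFA stays in p0 and rejects (p0 ∉ Accept), but the regex matches it → eliminate
  (C) 1*(01*01*)*: on ε the DFA stays in p0 and rejects (p0 ∉ Accept), but the regex matches it → eliminate
  (D) (0|1)*11(0|1)*: on '00' the DFA goes p0 → p2 → p1 and accepts (p1 ∈ Accept), but the regex does not match it → eliminate
Only (A) is consistent with the DFA.
(A) (0|1)*00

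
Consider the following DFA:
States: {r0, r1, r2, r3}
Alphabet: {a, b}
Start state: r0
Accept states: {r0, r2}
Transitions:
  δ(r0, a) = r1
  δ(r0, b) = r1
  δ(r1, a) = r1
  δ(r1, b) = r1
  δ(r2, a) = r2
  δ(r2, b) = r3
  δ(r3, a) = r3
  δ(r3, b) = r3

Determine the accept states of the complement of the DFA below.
Complement accept states = All states \ Original accept states
= {r0, r1, r2, r3} \ {r0, r2}
{r1, r3}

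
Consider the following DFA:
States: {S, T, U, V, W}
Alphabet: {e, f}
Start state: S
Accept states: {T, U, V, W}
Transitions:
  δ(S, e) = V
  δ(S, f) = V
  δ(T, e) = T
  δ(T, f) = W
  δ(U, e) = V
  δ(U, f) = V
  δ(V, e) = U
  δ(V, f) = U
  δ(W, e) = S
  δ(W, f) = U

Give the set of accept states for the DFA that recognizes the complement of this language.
Complement accept states = All states \ Original accept states
= {S, T, U, V, W} \ {T, U, V, W}
{S}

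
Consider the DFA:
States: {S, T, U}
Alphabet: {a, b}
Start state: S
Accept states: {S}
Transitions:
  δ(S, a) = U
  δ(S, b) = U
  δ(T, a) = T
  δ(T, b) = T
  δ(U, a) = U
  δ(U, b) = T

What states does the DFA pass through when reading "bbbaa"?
read 'b': S → U
  read 'b': U → T
  read 'b': T → T
  read 'a': T → T
  read 'a': T → T
S -> U -> T -> T -> T -> T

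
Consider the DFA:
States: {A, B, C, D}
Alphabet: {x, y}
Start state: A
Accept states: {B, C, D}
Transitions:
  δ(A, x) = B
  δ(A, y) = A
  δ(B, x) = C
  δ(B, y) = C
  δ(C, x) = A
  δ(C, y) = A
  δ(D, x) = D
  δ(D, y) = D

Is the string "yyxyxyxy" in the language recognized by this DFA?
Processing string "yyxyxyxy":
  A --y--> A
  A --y--> A
  A --x--> B
  B --y--> C
  C --x--> A
  A --y--> A
  A --x--> B
  B --y--> C
Final state: C
Accept states: {B, C, D}
Yes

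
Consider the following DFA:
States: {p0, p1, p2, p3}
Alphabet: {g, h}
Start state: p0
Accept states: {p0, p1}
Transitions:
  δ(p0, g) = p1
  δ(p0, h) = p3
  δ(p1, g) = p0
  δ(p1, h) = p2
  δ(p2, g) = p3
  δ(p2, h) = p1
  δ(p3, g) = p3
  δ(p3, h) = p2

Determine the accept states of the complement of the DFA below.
Complement accept states = All states \ Original accept states
= {p0, p1, p2, p3} \ {p0, p1}
{p2, p3}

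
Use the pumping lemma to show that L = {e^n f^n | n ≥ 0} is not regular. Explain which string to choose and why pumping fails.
Assume L is regular with pumping length p. Idea: pumping the e-block changes the count balance.
Choose s = e^p f^p (length 2p ≥ p). By the pumping lemma, s = xyz with |xy| ≤ p, |y| > 0. So y = e^k for some k > 0 (since xy is entirely within the e's). Pumping gives xy²z = e^(p+k) f^p, which is not in L since p+k ≠ p.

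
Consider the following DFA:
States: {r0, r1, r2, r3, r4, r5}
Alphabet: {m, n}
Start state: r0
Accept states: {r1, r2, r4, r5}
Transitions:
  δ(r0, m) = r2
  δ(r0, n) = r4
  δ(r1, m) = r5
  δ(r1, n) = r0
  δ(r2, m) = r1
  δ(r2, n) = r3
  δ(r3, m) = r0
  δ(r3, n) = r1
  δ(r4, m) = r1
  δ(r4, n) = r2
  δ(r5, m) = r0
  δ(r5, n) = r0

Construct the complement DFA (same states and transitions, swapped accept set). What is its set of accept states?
Complement accept states = All states \ Original accept states
= {r0, r1, r2, r3, r4, r5} \ {r1, r2, r4, r5}
{r0, r3}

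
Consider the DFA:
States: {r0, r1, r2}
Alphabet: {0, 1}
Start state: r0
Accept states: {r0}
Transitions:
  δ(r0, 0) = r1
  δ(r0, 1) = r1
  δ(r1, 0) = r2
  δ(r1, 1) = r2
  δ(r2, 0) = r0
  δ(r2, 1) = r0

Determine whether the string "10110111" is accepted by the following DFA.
Processing string "10110111":
  r0 --1--> r1
  r1 --0--> r2
  r2 --1--> r0
  r0 --1--> r1
  r1 --0--> r2
  r2 --1--> r0
  r0 --1--> r1
  r1 --1--> r2
Final state: r2
Accept states: {r0}
No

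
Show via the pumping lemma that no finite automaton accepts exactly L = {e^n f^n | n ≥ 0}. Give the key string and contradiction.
Assume L is regular with pumping length p. Idea: pumping the e-block changes the count balance.
Choose s = e^p f^p (length 2p ≥ p). By the pumping lemma, s = xyz with |xy| ≤ p, |y| > 0. So y = e^k for some k > 0 (since xy is entirely within the e's). Pumping gives xy²z = e^(p+k) f^p, which is not in L since p+k ≠ p.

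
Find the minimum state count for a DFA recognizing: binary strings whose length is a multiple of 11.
By Myhill–Nerode, count the distinguishable equivalence classes: 11 classes — one per residue of the length mod 11; class i is distinguished from class j by any string of length (11 − i) mod 11.
11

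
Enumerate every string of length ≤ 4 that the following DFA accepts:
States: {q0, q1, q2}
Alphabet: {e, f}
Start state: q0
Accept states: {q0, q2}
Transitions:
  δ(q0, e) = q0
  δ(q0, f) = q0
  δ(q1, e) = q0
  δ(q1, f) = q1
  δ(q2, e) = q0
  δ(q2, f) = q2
ε, e, f, ee, ef, fe, ff, eee, eef, efe, eff, fee, fef, ffe, fff, eeee, eeef, eefe, eeff, efee, efef, effe, efff, feee, feef, fefe, feff, ffee, ffef, fffe, ffff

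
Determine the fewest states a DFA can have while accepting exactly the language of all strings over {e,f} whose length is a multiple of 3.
By Myhill–Nerode, count the distinguishable equivalence classes: three classes — length mod 3.
3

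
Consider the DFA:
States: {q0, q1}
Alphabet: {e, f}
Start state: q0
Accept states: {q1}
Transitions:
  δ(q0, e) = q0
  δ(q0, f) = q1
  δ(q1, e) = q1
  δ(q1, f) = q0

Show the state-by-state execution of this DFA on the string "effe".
read 'e': q0 → q0
  read 'f': q0 → q1
  read 'f': q1 → q0
  read 'e': q0 → q0
q0 -> q0 -> q1 -> q0 -> q0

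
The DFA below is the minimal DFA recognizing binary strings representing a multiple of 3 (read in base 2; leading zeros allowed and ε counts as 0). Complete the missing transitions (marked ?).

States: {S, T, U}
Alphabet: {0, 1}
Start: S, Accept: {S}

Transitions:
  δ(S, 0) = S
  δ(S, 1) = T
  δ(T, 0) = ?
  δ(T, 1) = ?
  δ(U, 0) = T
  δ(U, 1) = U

From the language and accept set, identify what each state tracks — S: value ≡ 0 (mod 3); T: value ≡ 1 (mod 3); U: value ≡ 2 (mod 3).
Each missing δ(q, a) is the state matching the new tracked value after reading a.
δ(T, 0) = U; δ(T, 1) = S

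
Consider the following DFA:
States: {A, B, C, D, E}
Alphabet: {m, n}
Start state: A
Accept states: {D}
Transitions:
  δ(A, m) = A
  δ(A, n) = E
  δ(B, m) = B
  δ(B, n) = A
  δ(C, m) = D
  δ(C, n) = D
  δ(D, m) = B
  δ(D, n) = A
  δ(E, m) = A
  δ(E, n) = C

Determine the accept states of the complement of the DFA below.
Complement accept states = All states \ Original accept states
= {A, B, C, D, E} \ {D}
{A, B, C, E}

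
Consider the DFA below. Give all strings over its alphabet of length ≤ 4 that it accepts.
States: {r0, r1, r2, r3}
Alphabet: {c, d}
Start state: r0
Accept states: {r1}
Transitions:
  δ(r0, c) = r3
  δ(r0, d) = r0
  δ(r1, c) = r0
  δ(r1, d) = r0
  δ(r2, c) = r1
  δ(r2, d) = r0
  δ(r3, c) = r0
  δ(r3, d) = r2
cdc, dcdc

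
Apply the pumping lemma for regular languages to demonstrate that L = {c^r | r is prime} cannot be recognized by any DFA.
Assume L is regular with pumping length p. Idea: pumping by a suitable count produces a composite length.
Let q be a prime with q ≥ p and choose s = c^q ∈ L. By the pumping lemma, s = xyz with |xy| ≤ p, |y| = k ≥ 1. Take i = q+1: |xy^(q+1)z| = q + q·k = q(1+k). Since q ≥ 2 and 1+k ≥ 2, q(1+k) is composite, so xy^(q+1)z ∉ L.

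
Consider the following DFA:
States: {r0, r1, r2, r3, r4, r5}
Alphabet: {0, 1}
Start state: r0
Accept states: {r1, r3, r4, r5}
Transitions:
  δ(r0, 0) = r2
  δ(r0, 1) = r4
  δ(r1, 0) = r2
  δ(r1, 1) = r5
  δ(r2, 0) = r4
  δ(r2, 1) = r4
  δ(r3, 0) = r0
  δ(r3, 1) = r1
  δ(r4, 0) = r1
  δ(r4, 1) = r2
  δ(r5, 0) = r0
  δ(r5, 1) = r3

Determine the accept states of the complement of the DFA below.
Complement accept states = All states \ Original accept states
= {r0, r1, r2, r3, r4, r5} \ {r1, r3, r4, r5}
{r0, r2}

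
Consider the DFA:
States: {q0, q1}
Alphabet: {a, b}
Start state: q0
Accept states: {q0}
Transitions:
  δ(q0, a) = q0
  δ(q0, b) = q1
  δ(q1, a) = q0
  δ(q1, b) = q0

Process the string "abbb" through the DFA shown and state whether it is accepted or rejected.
Processing string "abbb":
  q0 --a--> q0
  q0 --b--> q1
  q1 --b--> q0
  q0 --b--> q1
Final state: q1
Accept states: {q0}
No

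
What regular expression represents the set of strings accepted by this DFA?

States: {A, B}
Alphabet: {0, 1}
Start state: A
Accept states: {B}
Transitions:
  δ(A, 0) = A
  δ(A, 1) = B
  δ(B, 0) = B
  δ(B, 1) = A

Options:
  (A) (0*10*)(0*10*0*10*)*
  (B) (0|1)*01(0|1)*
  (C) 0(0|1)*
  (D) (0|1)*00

Check each option against the DFA on short strings; one disagreement eliminates an option:
  (A) (0*10*)(0*10*0*10*)*: agrees with the DFA on every string of length ≤ 6
  (B) (0|1)*01(0|1)*: on '1' the DFA goes A → B and accepts (B ∈ Accept), but the regex does not match it → eliminate
  (C) 0(0|1)*: on '0' the DFA goes A → A and rejects (A ∉ Accept), but the regex matches it → eliminate
  (D) (0|1)*00: on '1' the DFA goes A → B and accepts (B ∈ Accept), but the regex does not match it → eliminate
Only (A) is consistent with the DFA.
(A) (0*10*)(0*10*0*10*)*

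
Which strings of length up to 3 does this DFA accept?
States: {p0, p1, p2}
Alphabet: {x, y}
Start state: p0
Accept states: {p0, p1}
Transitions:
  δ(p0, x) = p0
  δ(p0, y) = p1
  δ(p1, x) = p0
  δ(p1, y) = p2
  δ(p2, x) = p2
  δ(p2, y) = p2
ε, x, y, xx, xy, yx, xxx, xxy, xyx, yxx, yxy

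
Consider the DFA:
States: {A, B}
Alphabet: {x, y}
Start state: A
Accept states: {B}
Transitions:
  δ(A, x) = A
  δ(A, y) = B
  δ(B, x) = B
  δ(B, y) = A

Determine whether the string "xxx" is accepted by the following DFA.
Processing string "xxx":
  A --x--> A
  A --x--> A
  A --x--> A
Final state: A
Accept states: {B}
No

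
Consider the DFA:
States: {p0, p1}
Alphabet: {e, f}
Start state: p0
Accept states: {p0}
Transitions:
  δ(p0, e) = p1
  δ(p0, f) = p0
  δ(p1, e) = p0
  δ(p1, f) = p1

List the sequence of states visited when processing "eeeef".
read 'e': p0 → p1
  read 'e': p1 → p0
  read 'e': p0 → p1
  read 'e': p1 → p0
  read 'f': p0 → p0
p0 -> p1 -> p0 -> p1 -> p0 -> p0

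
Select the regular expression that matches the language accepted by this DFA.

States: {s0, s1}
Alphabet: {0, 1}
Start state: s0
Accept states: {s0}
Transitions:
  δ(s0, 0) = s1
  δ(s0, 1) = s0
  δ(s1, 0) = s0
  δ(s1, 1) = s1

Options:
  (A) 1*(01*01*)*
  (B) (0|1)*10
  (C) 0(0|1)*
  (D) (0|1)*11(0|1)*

Check each option against the DFA on short strings; one disagreement eliminates an option:
  (A) 1*(01*01*)*: agrees with the DFA on every string of length ≤ 6
  (B) (0|1)*10: on ε the DFA stays in s0 and accepts (s0 ∈ Accept), but the regex does not match it → eliminate
  (C) 0(0|1)*: on ε the DFA stays in s0 and accepts (s0 ∈ Accept), but the regex does not match it → eliminate
  (D) (0|1)*11(0|1)*: on ε the DFA stays in s0 and accepts (s0 ∈ Accept), but the regex does not match it → eliminate
Only (A) is consistent with the DFA.
(A) 1*(01*01*)*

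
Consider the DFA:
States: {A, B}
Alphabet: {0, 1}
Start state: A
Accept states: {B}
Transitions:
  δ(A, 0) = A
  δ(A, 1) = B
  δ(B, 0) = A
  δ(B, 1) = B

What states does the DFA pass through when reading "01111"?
read '0': A → A
  read '1': A → B
  read '1': B → B
  read '1': B → B
  read '1': B → B
A -> A -> B -> B -> B -> B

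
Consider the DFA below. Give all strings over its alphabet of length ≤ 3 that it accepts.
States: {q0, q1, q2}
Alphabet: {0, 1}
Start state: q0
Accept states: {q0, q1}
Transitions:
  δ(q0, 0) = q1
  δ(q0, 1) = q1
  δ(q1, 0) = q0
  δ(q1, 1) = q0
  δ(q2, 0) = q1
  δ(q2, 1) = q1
ε, 0, 1, 00, 01, 10, 11, 000, 001, 010, 011, 100, 101, 110, 111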